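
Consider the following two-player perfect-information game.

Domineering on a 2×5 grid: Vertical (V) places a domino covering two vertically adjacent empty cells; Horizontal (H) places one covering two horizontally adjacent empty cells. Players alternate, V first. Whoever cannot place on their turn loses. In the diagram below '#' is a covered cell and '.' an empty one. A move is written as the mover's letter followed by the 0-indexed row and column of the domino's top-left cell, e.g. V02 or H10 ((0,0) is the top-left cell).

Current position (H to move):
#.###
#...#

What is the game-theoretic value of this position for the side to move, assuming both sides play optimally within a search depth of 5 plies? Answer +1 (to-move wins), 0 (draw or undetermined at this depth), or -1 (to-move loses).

p1 H@[#.###/#...#]: H11[#.###/###.#]+1* H12[#.###/#.###]-1
p2 V@[#.###/###.#] terminal -1; root [#.###/#...#] d5

value(#.###/#...#, H) = +1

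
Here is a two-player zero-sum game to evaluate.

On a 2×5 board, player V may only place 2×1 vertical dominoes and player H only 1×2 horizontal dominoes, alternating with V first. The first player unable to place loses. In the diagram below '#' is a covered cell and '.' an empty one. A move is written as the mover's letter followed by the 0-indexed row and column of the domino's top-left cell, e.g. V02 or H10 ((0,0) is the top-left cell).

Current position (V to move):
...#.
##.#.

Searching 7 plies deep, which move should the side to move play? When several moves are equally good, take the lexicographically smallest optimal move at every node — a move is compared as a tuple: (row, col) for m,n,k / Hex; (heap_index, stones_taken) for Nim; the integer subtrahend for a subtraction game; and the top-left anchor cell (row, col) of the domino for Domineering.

[...#./##.#.] V move#1: V02:+1/..##./####.*, V04:-1/...##/##.##
[..##./####.] H move#2: H00:-1/####./####.*
[####./####.] V move#3: V04:+1/#####/#####*
[#####/#####] end (terminal -1, H#4); searched ...#./##.#. to 7

V's best at [...#./##.#.]: V02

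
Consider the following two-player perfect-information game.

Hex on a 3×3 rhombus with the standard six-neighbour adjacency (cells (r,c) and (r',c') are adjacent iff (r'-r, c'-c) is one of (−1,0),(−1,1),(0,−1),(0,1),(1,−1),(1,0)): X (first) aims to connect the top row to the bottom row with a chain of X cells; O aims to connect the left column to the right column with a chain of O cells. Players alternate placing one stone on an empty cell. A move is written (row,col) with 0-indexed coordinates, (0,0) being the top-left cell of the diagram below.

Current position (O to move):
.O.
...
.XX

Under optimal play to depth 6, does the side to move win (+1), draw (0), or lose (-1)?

ply 1, O at .O./.../.XX | (0,0)=-1→OO./.../.XX; (0,2)=+1→.OO/.../.XX*; (1,0)=-1→.O./O../.XX; (1,1)=+1→.O./.O./.XX; (1,2)=+1→.O./..O/.XX; (2,0)=-1→.O./.../OXX
ply 2, X at .OO/.../.XX | (0,0)=-1→XOO/.../.XX*; (1,0)=-1→.OO/X../.XX; (1,1)=-1→.OO/.X./.XX; (1,2)=-1→.OO/..X/.XX; (2,0)=-1→.OO/.../XXX
ply 3, O at XOO/.../.XX | (1,0)=+1→XOO/O../.XX*; (1,1)=+1→XOO/.O./.XX; (1,2)=-1→XOO/..O/.XX; (2,0)=+1→XOO/.../OXX
ply 4: XOO/O../.XX is terminal -1 (X); from .O./.../.XX depth 6

value(.O./.../.XX, O) = +1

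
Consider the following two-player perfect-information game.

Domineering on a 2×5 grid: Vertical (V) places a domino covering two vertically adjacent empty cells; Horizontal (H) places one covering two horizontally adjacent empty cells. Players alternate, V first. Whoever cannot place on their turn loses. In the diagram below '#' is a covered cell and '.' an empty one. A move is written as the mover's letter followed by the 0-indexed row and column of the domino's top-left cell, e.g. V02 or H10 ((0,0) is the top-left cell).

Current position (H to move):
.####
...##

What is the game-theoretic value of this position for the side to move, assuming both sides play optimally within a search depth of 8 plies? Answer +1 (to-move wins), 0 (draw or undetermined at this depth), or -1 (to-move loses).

ply 1, H at .####/...## | H10=+1→.####/##.##*; H11=-1→.####/.####
ply 2: .####/##.## is terminal -1 (V); from .####/...## depth 8

value(.####/...##, H) = +1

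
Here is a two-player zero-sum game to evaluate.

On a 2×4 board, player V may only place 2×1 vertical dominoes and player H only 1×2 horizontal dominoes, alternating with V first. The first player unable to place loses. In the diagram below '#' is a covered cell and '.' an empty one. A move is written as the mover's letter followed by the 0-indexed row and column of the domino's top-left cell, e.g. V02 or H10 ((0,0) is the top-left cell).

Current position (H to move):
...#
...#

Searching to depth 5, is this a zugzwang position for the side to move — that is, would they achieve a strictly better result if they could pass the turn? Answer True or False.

zugzwang(...#/...#, H) = False

[...#/...#] H move#1: H00:+1/##.#/...#*, H01:+1/.###/...#, H10:+1/...#/##.#, H11:+1/...#/.###
[##.#/...#] V move#2: V02:-1/####/..##*
[####/..##] H move#3: H10:+1/####/####*
[####/####] end (terminal -1, V#4); searched ...#/...# to 5
suppose H passes — search the same position with V to move:
pass> [...#/...#] V move#1: V00:-1/#..#/#..#, V01:+1/.#.#/.#.#*, V02:-1/..##/..##
pass> [.#.#/.#.#] end (terminal -1, H#2); searched ...#/...# to 5
for H: play +1, pass -1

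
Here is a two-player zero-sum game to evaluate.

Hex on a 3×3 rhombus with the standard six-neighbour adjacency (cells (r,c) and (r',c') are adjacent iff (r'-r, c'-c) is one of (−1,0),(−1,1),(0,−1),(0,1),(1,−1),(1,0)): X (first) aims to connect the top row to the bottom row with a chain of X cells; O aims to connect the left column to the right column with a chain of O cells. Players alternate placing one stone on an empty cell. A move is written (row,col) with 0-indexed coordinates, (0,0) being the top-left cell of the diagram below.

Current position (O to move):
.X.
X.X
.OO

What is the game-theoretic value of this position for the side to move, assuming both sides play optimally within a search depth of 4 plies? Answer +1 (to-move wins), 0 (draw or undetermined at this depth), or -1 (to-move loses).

value(.X./X.X/.OO, O) = +1

[.X./X.X/.OO] O move#1: (0,0):-1/OX./X.X/.OO, (0,2):-1/.XO/X.X/.OO, (1,1):-1/.X./XOX/.OO, (2,0):+1/.X./X.X/OOO*
[.X./X.X/OOO] end (terminal -1, X#2); searched .X./X.X/.OO to 4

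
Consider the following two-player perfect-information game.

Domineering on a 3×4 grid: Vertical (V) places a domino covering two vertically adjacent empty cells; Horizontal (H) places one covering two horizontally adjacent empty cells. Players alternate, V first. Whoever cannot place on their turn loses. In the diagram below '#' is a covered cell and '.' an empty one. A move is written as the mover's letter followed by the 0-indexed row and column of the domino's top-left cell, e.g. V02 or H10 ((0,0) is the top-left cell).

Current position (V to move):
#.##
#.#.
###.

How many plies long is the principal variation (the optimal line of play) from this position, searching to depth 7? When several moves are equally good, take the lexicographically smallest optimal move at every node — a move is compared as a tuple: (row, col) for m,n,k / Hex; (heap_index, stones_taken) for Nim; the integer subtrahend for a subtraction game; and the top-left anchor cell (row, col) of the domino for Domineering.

p1 V@[#.##/#.#./###.]: V01[####/###./###.]+1* V13[#.##/#.##/####]+1
p2 H@[####/###./###.] terminal -1; root [#.##/#.#./###.] d7

PV length from [#.##/#.#./###.]: 1 ply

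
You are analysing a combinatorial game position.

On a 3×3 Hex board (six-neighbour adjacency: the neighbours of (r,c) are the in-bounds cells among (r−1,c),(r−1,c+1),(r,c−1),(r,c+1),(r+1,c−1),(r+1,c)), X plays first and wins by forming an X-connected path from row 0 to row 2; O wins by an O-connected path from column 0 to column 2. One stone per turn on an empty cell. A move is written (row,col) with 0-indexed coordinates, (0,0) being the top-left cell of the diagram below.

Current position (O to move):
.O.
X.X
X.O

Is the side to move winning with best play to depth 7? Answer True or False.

O winning at [.O./X.X/X.O]: False

[.O./X.X/X.O] O move#1: (0,0):-1/OO./X.X/X.O*, (0,2):-1/.OO/X.X/X.O, (1,1):-1/.O./XOX/X.O, (2,1):-1/.O./X.X/XOO
[OO./X.X/X.O] X move#2: (0,2):+1/OOX/X.X/X.O*, (1,1):-1/OO./XXX/X.O, (2,1):-1/OO./X.X/XXO
[OOX/X.X/X.O] O move#3: (1,1):-1/OOX/XOX/X.O*, (2,1):-1/OOX/X.X/XOO
[OOX/XOX/X.O] X move#4: (2,1):+1/OOX/XOX/XXO*
[OOX/XOX/XXO] end (terminal -1, O#5); searched .O./X.X/X.O to 7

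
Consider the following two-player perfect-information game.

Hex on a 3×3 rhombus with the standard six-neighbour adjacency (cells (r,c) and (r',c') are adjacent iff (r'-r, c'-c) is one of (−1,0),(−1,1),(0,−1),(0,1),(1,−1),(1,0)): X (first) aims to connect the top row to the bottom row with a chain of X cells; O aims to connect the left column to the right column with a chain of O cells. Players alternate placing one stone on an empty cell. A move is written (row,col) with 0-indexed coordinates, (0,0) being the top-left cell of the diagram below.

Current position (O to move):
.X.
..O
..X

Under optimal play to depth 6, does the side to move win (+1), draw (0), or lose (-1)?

p1 O@[.X./..O/..X]: (0,0)[OX./..O/..X]-1 (0,2)[.XO/..O/..X]-1 (1,0)[.X./O.O/..X]-1 (1,1)[.X./.OO/..X]+1* (2,0)[.X./..O/O.X]+1 (2,1)[.X./..O/.OX]-1
p2 X@[.X./.OO/..X]: (0,0)[XX./.OO/..X]-1* (0,2)[.XX/.OO/..X]-1 (1,0)[.X./XOO/..X]-1 (2,0)[.X./.OO/X.X]-1 (2,1)[.X./.OO/.XX]-1
p3 O@[XX./.OO/..X]: (0,2)[XXO/.OO/..X]+1* (1,0)[XX./OOO/..X]+1 (2,0)[XX./.OO/O.X]+1 (2,1)[XX./.OO/.OX]+1
p4 X@[XXO/.OO/..X]: (1,0)[XXO/XOO/..X]-1* (2,0)[XXO/.OO/X.X]-1 (2,1)[XXO/.OO/.XX]-1
p5 O@[XXO/XOO/..X]: (2,0)[XXO/XOO/O.X]+1* (2,1)[XXO/XOO/.OX]-1
p6 X@[XXO/XOO/O.X] terminal -1; root [.X./..O/..X] d6

value(.X./..O/..X, O) = +1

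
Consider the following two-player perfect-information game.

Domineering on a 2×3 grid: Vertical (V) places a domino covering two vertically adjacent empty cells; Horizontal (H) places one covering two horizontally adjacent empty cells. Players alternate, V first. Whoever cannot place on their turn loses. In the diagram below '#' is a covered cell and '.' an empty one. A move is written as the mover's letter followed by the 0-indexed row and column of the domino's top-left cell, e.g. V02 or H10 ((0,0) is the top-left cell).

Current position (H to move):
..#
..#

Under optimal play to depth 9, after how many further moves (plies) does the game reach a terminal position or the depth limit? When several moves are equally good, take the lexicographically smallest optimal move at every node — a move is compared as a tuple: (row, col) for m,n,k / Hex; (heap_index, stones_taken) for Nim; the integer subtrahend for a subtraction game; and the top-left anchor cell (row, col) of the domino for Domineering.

PV length from [..#/..#]: 1 ply

[..#/..#] H move#1: H00:+1/###/..#*, H10:+1/..#/###
[###/..#] end (terminal -1, V#2); searched ..#/..# to 9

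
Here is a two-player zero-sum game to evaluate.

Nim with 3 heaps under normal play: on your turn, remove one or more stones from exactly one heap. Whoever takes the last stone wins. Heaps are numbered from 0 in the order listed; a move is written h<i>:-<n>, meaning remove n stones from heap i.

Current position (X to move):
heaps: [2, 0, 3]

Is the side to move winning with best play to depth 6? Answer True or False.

X winning at [(2,0,3)]: True

p1 X@[(2,0,3)]: h0:-1[(1,0,3)]-1 h0:-2[(0,0,3)]-1 h2:-1[(2,0,2)]+1* h2:-2[(2,0,1)]-1 h2:-3[(2,0,0)]-1
p2 O@[(2,0,2)]: h0:-1[(1,0,2)]-1* h0:-2[(0,0,2)]-1 h2:-1[(2,0,1)]-1 h2:-2[(2,0,0)]-1
p3 X@[(1,0,2)]: h0:-1[(0,0,2)]-1 h2:-1[(1,0,1)]+1* h2:-2[(1,0,0)]-1
p4 O@[(1,0,1)]: h0:-1[(0,0,1)]-1* h2:-1[(1,0,0)]-1
p5 X@[(0,0,1)]: h2:-1[(0,0,0)]+1*
p6 O@[(0,0,0)] terminal -1; root [(2,0,3)] d6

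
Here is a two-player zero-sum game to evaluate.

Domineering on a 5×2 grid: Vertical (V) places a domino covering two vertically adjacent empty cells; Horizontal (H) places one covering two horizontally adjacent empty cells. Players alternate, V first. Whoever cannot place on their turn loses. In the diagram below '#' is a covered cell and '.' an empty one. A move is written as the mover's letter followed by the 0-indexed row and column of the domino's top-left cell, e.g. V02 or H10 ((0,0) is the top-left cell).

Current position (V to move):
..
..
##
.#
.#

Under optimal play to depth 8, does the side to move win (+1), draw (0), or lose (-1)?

[../../##/.#/.#] V move#1: V00:+1/#./#./##/.#/.#*, V01:+1/.#/.#/##/.#/.#, V30:-1/../../##/##/##
[#./#./##/.#/.#] end (terminal -1, H#2); searched ../../##/.#/.# to 8

value(../../##/.#/.#, V) = +1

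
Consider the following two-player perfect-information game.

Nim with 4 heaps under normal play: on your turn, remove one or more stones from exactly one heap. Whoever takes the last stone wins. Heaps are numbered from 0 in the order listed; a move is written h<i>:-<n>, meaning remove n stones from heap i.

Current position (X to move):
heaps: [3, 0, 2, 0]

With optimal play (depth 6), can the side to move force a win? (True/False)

ply 1, X at (3,0,2,0) | h0:-1=+1→(2,0,2,0)*; h0:-2=-1→(1,0,2,0); h0:-3=-1→(0,0,2,0); h2:-1=-1→(3,0,1,0); h2:-2=-1→(3,0,0,0)
ply 2, O at (2,0,2,0) | h0:-1=-1→(1,0,2,0)*; h0:-2=-1→(0,0,2,0); h2:-1=-1→(2,0,1,0); h2:-2=-1→(2,0,0,0)
ply 3, X at (1,0,2,0) | h0:-1=-1→(0,0,2,0); h2:-1=+1→(1,0,1,0)*; h2:-2=-1→(1,0,0,0)
ply 4, O at (1,0,1,0) | h0:-1=-1→(0,0,1,0)*; h2:-1=-1→(1,0,0,0)
ply 5, X at (0,0,1,0) | h2:-1=+1→(0,0,0,0)*
ply 6: (0,0,0,0) is terminal -1 (O); from (3,0,2,0) depth 6

X winning at [(3,0,2,0)]: True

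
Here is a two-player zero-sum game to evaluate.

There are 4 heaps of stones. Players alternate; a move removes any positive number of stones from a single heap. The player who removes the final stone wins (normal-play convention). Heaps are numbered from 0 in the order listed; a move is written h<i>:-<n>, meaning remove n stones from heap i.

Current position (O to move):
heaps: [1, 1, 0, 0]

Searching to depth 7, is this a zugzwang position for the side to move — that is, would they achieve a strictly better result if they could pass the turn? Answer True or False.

zugzwang((1,1,0,0), O) = True

[(1,1,0,0)] O move#1: h0:-1:-1/(0,1,0,0)*, h1:-1:-1/(1,0,0,0)
[(0,1,0,0)] X move#2: h1:-1:+1/(0,0,0,0)*
[(0,0,0,0)] end (terminal -1, O#3); searched (1,1,0,0) to 7
suppose O passes — search the same position with X to move:
pass> [(1,1,0,0)] X move#1: h0:-1:-1/(0,1,0,0)*, h1:-1:-1/(1,0,0,0)
pass> [(0,1,0,0)] O move#2: h1:-1:+1/(0,0,0,0)*
pass> [(0,0,0,0)] end (terminal -1, X#3); searched (1,1,0,0) to 7
for O: play -1, pass +1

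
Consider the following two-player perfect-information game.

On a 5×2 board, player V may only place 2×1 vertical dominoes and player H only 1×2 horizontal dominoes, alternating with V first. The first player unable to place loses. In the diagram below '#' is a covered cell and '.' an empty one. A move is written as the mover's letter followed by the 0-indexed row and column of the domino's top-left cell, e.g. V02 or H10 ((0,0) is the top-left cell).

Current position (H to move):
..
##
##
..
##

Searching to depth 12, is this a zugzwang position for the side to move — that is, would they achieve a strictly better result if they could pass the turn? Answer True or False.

zugzwang(../##/##/../##, H) = False

p1 H@[../##/##/../##]: H00[##/##/##/../##]+1* H30[../##/##/##/##]+1
p2 V@[##/##/##/../##] terminal -1; root [../##/##/../##] d12
if H skipped the turn, V would face:
~ p1 V@[../##/##/../##] terminal -1; root [../##/##/../##] d12
compare (H): move=+1 vs pass=+1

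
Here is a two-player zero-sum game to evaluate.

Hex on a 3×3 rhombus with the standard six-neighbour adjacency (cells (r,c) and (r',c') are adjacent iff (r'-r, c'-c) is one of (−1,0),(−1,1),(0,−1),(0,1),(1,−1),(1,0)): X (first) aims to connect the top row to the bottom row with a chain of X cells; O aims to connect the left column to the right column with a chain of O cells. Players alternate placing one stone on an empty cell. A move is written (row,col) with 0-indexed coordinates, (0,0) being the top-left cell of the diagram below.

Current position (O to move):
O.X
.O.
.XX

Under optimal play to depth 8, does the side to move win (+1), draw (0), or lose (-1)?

value(O.X/.O./.XX, O) = +1

ply 1, O at O.X/.O./.XX | (0,1)=-1→OOX/.O./.XX; (1,0)=-1→O.X/OO./.XX; (1,2)=+1→O.X/.OO/.XX*; (2,0)=-1→O.X/.O./OXX
ply 2, X at O.X/.OO/.XX | (0,1)=-1→OXX/.OO/.XX*; (1,0)=-1→O.X/XOO/.XX; (2,0)=-1→O.X/.OO/XXX
ply 3, O at OXX/.OO/.XX | (1,0)=+1→OXX/OOO/.XX*; (2,0)=+1→OXX/.OO/OXX
ply 4: OXX/OOO/.XX is terminal -1 (X); from O.X/.O./.XX depth 8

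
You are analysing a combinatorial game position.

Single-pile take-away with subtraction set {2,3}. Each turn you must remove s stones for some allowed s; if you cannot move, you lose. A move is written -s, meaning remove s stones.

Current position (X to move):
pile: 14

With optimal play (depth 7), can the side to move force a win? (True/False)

X winning at [14]: True

[14] X move#1: -2:-1/12, -3:+1/11*
[11] O move#2: -2:-1/9*, -3:-1/8
[9] X move#3: -2:-1/7, -3:+1/6*
[6] O move#4: -2:-1/4*, -3:-1/3
[4] X move#5: -2:-1/2, -3:+1/1*
[1] end (terminal -1, O#6); searched 14 to 7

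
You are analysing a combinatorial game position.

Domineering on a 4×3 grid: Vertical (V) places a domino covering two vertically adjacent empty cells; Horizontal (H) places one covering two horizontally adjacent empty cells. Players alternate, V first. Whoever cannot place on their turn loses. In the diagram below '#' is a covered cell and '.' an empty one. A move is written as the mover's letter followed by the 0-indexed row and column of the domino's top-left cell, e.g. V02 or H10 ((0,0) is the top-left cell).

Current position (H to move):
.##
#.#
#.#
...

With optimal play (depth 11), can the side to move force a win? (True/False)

H winning at [.##/#.#/#.#/...]: False

p1 H@[.##/#.#/#.#/...]: H30[.##/#.#/#.#/##.]-1* H31[.##/#.#/#.#/.##]-1
p2 V@[.##/#.#/#.#/##.]: V11[.##/###/###/##.]+1*
p3 H@[.##/###/###/##.] terminal -1; root [.##/#.#/#.#/...] d11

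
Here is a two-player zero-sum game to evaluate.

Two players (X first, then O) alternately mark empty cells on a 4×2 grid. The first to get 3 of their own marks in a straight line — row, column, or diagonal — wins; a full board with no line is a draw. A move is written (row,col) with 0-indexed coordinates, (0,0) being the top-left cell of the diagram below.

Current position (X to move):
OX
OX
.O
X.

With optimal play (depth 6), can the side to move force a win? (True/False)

X winning at [OX/OX/.O/X.]: False

ply 1, X at OX/OX/.O/X. | (2,0)=+0→OX/OX/XO/X.*; (3,1)=-1→OX/OX/.O/XX
ply 2, O at OX/OX/XO/X. | (3,1)=+0→OX/OX/XO/XO*
ply 3: OX/OX/XO/XO is terminal +0 (X); from OX/OX/.O/X. depth 6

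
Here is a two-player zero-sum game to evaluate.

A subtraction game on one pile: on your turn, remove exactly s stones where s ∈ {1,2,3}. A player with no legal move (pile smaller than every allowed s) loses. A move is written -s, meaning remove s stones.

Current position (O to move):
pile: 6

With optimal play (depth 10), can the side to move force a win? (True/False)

O winning at [6]: True

[6] O move#1: -1:-1/5, -2:+1/4*, -3:-1/3
[4] X move#2: -1:-1/3*, -2:-1/2, -3:-1/1
[3] O move#3: -1:-1/2, -2:-1/1, -3:+1/0*
[0] end (terminal -1, X#4); searched 6 to 10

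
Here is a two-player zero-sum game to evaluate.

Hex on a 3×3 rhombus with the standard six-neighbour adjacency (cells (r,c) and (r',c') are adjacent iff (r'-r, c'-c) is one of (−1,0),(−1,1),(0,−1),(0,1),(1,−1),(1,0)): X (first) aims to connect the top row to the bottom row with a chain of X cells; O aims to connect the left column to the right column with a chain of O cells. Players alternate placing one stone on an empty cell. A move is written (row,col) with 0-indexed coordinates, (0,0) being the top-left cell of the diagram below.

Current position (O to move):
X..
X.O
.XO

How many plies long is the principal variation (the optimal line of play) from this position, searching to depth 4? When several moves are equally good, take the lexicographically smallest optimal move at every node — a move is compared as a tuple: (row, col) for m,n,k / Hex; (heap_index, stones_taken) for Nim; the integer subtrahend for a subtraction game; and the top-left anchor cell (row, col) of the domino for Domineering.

p1 O@[X../X.O/.XO]: (0,1)[XO./X.O/.XO]-1* (0,2)[X.O/X.O/.XO]-1 (1,1)[X../XOO/.XO]-1 (2,0)[X../X.O/OXO]-1
p2 X@[XO./X.O/.XO]: (0,2)[XOX/X.O/.XO]+1* (1,1)[XO./XXO/.XO]+1 (2,0)[XO./X.O/XXO]+1
p3 O@[XOX/X.O/.XO]: (1,1)[XOX/XOO/.XO]-1* (2,0)[XOX/X.O/OXO]-1
p4 X@[XOX/XOO/.XO]: (2,0)[XOX/XOO/XXO]+1*
p5 O@[XOX/XOO/XXO] terminal -1; root [X../X.O/.XO] d4

PV length from [X../X.O/.XO]: 4 plies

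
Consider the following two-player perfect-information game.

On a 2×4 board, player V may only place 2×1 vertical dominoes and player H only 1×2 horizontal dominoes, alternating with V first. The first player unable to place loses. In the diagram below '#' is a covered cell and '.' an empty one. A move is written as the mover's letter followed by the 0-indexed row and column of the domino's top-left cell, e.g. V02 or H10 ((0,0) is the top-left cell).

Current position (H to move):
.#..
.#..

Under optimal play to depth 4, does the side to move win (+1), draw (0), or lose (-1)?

ply 1, H at .#../.#.. | H02=+1→.###/.#..*; H12=+1→.#../.###
ply 2, V at .###/.#.. | V00=-1→####/##..*
ply 3, H at ####/##.. | H12=+1→####/####*
ply 4: ####/#### is terminal -1 (V); from .#../.#.. depth 4

value(.#../.#.., H) = +1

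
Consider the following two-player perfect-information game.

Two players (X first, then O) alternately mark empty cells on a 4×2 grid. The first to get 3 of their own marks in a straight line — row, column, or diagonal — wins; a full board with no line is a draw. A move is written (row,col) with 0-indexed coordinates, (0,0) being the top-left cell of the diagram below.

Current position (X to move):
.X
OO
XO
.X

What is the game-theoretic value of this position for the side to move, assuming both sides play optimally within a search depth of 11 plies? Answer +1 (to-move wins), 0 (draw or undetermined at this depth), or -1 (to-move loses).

value(.X/OO/XO/.X, X) = 0

[.X/OO/XO/.X] X move#1: (0,0):+0/XX/OO/XO/.X*, (3,0):+0/.X/OO/XO/XX
[XX/OO/XO/.X] O move#2: (3,0):+0/XX/OO/XO/OX*
[XX/OO/XO/OX] end (terminal +0, X#3); searched .X/OO/XO/.X to 11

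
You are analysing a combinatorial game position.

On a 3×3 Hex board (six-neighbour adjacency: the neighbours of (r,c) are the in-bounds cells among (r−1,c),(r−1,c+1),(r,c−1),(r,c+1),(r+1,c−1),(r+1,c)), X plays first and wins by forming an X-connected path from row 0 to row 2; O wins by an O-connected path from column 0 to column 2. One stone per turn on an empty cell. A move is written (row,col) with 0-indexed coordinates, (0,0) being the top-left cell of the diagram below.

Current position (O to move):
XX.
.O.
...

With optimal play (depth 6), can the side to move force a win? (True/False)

[XX./.O./...] O move#1: (0,2):+1/XXO/.O./...*, (1,0):+1/XX./OO./..., (1,2):+1/XX./.OO/..., (2,0):+1/XX./.O./O.., (2,1):+1/XX./.O./.O., (2,2):+1/XX./.O./..O
[XXO/.O./...] X move#2: (1,0):-1/XXO/XO./...*, (1,2):-1/XXO/.OX/..., (2,0):-1/XXO/.O./X.., (2,1):-1/XXO/.O./.X., (2,2):-1/XXO/.O./..X
[XXO/XO./...] O move#3: (1,2):-1/XXO/XOO/..., (2,0):+1/XXO/XO./O..*, (2,1):-1/XXO/XO./.O., (2,2):-1/XXO/XO./..O
[XXO/XO./O..] end (terminal -1, X#4); searched XX./.O./... to 6

O winning at [XX./.O./...]: True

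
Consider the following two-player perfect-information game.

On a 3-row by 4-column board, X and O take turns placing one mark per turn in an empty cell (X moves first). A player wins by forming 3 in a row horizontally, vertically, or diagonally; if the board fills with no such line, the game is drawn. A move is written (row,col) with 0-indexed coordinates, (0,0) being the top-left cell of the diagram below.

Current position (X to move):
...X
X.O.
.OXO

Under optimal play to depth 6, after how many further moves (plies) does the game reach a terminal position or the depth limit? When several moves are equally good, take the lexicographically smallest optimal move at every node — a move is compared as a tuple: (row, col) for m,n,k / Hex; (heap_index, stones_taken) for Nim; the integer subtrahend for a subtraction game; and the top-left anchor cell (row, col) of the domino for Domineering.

PV length from [...X/X.O./.OXO]: 3 plies

ply 1, X at ...X/X.O./.OXO | (0,0)=-1→X..X/X.O./.OXO; (0,1)=+1→.X.X/X.O./.OXO*; (0,2)=-1→..XX/X.O./.OXO; (1,1)=-1→...X/XXO./.OXO; (1,3)=-1→...X/X.OX/.OXO; (2,0)=-1→...X/X.O./XOXO
ply 2, O at .X.X/X.O./.OXO | (0,0)=-1→OX.X/X.O./.OXO*; (0,2)=-1→.XOX/X.O./.OXO; (1,1)=-1→.X.X/XOO./.OXO; (1,3)=-1→.X.X/X.OO/.OXO; (2,0)=-1→.X.X/X.O./OOXO
ply 3, X at OX.X/X.O./.OXO | (0,2)=+1→OXXX/X.O./.OXO*; (1,1)=+0→OX.X/XXO./.OXO; (1,3)=+0→OX.X/X.OX/.OXO; (2,0)=+0→OX.X/X.O./XOXO
ply 4: OXXX/X.O./.OXO is terminal -1 (O); from ...X/X.O./.OXO depth 6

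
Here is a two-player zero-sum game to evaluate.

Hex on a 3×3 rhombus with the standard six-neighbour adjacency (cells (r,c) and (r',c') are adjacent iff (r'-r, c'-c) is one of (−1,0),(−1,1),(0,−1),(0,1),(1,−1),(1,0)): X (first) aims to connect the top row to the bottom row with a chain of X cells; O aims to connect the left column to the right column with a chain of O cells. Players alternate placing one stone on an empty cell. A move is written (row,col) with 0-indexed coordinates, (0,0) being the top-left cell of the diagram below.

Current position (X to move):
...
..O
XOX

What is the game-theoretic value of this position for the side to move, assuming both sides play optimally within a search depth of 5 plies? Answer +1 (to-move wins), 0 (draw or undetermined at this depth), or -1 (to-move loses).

[.../..O/XOX] X move#1: (0,0):+1/X../..O/XOX*, (0,1):+1/.X./..O/XOX, (0,2):+1/..X/..O/XOX, (1,0):+1/.../X.O/XOX, (1,1):+1/.../.XO/XOX
[X../..O/XOX] O move#2: (0,1):-1/XO./..O/XOX*, (0,2):-1/X.O/..O/XOX, (1,0):-1/X../O.O/XOX, (1,1):-1/X../.OO/XOX
[XO./..O/XOX] X move#3: (0,2):+1/XOX/..O/XOX*, (1,0):+1/XO./X.O/XOX, (1,1):+1/XO./.XO/XOX
[XOX/..O/XOX] O move#4: (1,0):-1/XOX/O.O/XOX*, (1,1):-1/XOX/.OO/XOX
[XOX/O.O/XOX] X move#5: (1,1):+1/XOX/OXO/XOX*
[XOX/OXO/XOX] end (terminal -1, O#6); searched .../..O/XOX to 5

value(.../..O/XOX, X) = +1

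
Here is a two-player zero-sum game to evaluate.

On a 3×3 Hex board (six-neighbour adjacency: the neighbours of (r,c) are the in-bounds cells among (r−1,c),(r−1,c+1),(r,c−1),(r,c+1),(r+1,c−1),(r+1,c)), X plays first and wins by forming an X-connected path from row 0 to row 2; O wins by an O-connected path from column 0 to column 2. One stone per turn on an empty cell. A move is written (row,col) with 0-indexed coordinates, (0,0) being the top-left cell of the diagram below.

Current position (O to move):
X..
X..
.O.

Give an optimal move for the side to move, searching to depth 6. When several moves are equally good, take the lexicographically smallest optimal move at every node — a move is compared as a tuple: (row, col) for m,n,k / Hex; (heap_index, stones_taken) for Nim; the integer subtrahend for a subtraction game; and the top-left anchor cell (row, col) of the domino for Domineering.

ply 1, O at X../X../.O. | (0,1)=-1→XO./X../.O.; (0,2)=-1→X.O/X../.O.; (1,1)=-1→X../XO./.O.; (1,2)=-1→X../X.O/.O.; (2,0)=+1→X../X../OO.*; (2,2)=-1→X../X../.OO
ply 2, X at X../X../OO. | (0,1)=-1→XX./X../OO.*; (0,2)=-1→X.X/X../OO.; (1,1)=-1→X../XX./OO.; (1,2)=-1→X../X.X/OO.; (2,2)=-1→X../X../OOX
ply 3, O at XX./X../OO. | (0,2)=+1→XXO/X../OO.*; (1,1)=+1→XX./XO./OO.; (1,2)=+1→XX./X.O/OO.; (2,2)=+1→XX./X../OOO
ply 4, X at XXO/X../OO. | (1,1)=-1→XXO/XX./OO.*; (1,2)=-1→XXO/X.X/OO.; (2,2)=-1→XXO/X../OOX
ply 5, O at XXO/XX./OO. | (1,2)=+1→XXO/XXO/OO.*; (2,2)=+1→XXO/XX./OOO
ply 6: XXO/XXO/OO. is terminal -1 (X); from X../X../.O. depth 6

O's best at [X../X../.O.]: (2,0)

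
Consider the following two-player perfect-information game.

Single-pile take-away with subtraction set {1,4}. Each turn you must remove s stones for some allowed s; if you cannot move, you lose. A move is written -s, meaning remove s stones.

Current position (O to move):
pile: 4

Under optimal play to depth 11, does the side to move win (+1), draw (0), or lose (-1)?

ply 1, O at 4 | -1=-1→3; -4=+1→0*
ply 2: 0 is terminal -1 (X); from 4 depth 11

value(4, O) = +1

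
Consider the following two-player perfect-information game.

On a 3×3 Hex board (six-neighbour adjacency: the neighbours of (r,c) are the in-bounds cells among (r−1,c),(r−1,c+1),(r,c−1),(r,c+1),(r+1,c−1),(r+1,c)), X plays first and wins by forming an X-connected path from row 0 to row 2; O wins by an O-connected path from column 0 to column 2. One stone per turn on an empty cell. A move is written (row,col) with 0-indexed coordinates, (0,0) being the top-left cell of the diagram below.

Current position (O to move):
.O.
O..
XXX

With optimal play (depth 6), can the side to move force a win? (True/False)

[.O./O../XXX] O move#1: (0,0):-1/OO./O../XXX, (0,2):+1/.OO/O../XXX*, (1,1):+1/.O./OO./XXX, (1,2):+1/.O./O.O/XXX
[.OO/O../XXX] end (terminal -1, X#2); searched .O./O../XXX to 6

O winning at [.O./O../XXX]: True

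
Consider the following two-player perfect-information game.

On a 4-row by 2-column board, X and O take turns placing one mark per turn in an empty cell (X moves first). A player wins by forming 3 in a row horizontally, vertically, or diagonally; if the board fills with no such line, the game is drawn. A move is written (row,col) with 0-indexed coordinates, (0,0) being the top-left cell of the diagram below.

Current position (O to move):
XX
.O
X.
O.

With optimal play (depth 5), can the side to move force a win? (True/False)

O winning at [XX/.O/X./O.]: False

p1 O@[XX/.O/X./O.]: (1,0)[XX/OO/X./O.]+0* (2,1)[XX/.O/XO/O.]-1 (3,1)[XX/.O/X./OO]-1
p2 X@[XX/OO/X./O.]: (2,1)[XX/OO/XX/O.]+0* (3,1)[XX/OO/X./OX]+0
p3 O@[XX/OO/XX/O.]: (3,1)[XX/OO/XX/OO]+0*
p4 X@[XX/OO/XX/OO] terminal +0; root [XX/.O/X./O.] d5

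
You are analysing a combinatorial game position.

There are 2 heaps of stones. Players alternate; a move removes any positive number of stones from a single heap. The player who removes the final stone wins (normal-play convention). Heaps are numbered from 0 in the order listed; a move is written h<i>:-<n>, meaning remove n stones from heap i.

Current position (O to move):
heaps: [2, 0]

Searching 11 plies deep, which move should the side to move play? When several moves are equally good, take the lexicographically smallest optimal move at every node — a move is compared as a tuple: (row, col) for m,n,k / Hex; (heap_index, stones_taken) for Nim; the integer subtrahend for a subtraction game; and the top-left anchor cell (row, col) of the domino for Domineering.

ply 1, O at (2,0) | h0:-1=-1→(1,0); h0:-2=+1→(0,0)*
ply 2: (0,0) is terminal -1 (X); from (2,0) depth 11

O's best at [(2,0)]: h0:-2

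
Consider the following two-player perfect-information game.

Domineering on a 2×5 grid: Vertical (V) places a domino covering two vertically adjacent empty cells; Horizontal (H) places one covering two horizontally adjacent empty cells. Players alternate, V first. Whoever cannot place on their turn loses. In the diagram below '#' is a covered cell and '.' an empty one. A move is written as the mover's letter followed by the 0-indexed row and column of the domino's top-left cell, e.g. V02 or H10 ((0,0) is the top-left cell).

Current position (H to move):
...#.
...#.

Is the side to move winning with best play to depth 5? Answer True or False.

H winning at [...#./...#.]: False

ply 1, H at ...#./...#. | H00=-1→##.#./...#.*; H01=-1→.###./...#.; H10=-1→...#./##.#.; H11=-1→...#./.###.
ply 2, V at ##.#./...#. | V02=+1→####./..##.*; V04=-1→##.##/...##
ply 3, H at ####./..##. | H10=-1→####./####.*
ply 4, V at ####./####. | V04=+1→#####/#####*
ply 5: #####/##### is terminal -1 (H); from ...#./...#. depth 5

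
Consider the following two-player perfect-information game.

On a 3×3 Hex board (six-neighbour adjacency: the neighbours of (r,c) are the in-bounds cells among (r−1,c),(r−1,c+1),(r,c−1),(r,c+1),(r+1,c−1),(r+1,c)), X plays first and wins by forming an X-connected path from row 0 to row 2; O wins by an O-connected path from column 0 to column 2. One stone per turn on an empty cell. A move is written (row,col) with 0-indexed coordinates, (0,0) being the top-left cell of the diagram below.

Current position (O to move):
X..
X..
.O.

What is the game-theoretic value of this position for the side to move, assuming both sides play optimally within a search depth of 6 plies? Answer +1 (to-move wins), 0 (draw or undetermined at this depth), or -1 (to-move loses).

value(X../X../.O., O) = +1

[X../X../.O.] O move#1: (0,1):-1/XO./X../.O., (0,2):-1/X.O/X../.O., (1,1):-1/X../XO./.O., (1,2):-1/X../X.O/.O., (2,0):+1/X../X../OO.*, (2,2):-1/X../X../.OO
[X../X../OO.] X move#2: (0,1):-1/XX./X../OO.*, (0,2):-1/X.X/X../OO., (1,1):-1/X../XX./OO., (1,2):-1/X../X.X/OO., (2,2):-1/X../X../OOX
[XX./X../OO.] O move#3: (0,2):+1/XXO/X../OO.*, (1,1):+1/XX./XO./OO., (1,2):+1/XX./X.O/OO., (2,2):+1/XX./X../OOO
[XXO/X../OO.] X move#4: (1,1):-1/XXO/XX./OO.*, (1,2):-1/XXO/X.X/OO., (2,2):-1/XXO/X../OOX
[XXO/XX./OO.] O move#5: (1,2):+1/XXO/XXO/OO.*, (2,2):+1/XXO/XX./OOO
[XXO/XXO/OO.] end (terminal -1, X#6); searched X../X../.O. to 6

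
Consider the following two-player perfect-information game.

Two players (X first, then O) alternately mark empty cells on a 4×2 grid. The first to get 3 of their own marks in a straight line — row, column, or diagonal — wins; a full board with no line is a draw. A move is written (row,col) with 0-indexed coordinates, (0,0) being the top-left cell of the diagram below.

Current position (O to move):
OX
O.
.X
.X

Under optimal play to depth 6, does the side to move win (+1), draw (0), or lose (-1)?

[OX/O./.X/.X] O move#1: (1,1):+0/OX/OO/.X/.X, (2,0):+1/OX/O./OX/.X*, (3,0):-1/OX/O./.X/OX
[OX/O./OX/.X] end (terminal -1, X#2); searched OX/O./.X/.X to 6

value(OX/O./.X/.X, O) = +1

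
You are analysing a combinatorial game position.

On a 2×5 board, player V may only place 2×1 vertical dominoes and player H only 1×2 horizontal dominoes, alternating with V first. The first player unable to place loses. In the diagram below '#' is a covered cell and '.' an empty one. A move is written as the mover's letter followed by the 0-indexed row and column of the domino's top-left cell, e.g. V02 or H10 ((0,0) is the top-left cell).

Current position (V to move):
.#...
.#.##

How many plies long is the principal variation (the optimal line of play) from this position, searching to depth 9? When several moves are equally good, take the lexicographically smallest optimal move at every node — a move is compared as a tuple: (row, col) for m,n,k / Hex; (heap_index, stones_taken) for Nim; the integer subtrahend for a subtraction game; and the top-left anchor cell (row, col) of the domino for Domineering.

p1 V@[.#.../.#.##]: V00[##.../##.##]-1 V02[.##../.####]+1*
p2 H@[.##../.####]: H03[.####/.####]-1*
p3 V@[.####/.####]: V00[#####/#####]+1*
p4 H@[#####/#####] terminal -1; root [.#.../.#.##] d9

PV length from [.#.../.#.##]: 3 plies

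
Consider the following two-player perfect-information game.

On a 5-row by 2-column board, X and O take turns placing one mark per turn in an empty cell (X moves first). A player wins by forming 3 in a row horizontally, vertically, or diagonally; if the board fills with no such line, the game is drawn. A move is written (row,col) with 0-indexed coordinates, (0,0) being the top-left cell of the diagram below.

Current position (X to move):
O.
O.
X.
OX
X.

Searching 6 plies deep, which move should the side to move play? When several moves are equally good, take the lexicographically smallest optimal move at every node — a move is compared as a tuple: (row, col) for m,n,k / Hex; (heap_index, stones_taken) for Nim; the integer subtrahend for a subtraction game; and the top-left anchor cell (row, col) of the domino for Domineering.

[O./O./X./OX/X.] X move#1: (0,1):+0/OX/O./X./OX/X., (1,1):+0/O./OX/X./OX/X., (2,1):+1/O./O./XX/OX/X.*, (4,1):+0/O./O./X./OX/XX
[O./O./XX/OX/X.] O move#2: (0,1):-1/OO/O./XX/OX/X.*, (1,1):-1/O./OO/XX/OX/X., (4,1):-1/O./O./XX/OX/XO
[OO/O./XX/OX/X.] X move#3: (1,1):+1/OO/OX/XX/OX/X.*, (4,1):+1/OO/O./XX/OX/XX
[OO/OX/XX/OX/X.] end (terminal -1, O#4); searched O./O./X./OX/X. to 6

X's best at [O./O./X./OX/X.]: (2,1)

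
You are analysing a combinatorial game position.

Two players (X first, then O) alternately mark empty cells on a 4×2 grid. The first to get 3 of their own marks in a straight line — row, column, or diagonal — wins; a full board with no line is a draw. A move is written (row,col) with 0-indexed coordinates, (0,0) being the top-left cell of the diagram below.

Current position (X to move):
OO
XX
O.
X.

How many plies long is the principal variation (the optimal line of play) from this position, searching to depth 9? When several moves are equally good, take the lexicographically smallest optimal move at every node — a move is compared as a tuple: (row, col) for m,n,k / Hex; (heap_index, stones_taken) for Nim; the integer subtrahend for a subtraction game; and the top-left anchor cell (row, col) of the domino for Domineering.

PV length from [OO/XX/O./X.]: 2 plies

p1 X@[OO/XX/O./X.]: (2,1)[OO/XX/OX/X.]+0* (3,1)[OO/XX/O./XX]+0
p2 O@[OO/XX/OX/X.]: (3,1)[OO/XX/OX/XO]+0*
p3 X@[OO/XX/OX/XO] terminal +0; root [OO/XX/O./X.] d9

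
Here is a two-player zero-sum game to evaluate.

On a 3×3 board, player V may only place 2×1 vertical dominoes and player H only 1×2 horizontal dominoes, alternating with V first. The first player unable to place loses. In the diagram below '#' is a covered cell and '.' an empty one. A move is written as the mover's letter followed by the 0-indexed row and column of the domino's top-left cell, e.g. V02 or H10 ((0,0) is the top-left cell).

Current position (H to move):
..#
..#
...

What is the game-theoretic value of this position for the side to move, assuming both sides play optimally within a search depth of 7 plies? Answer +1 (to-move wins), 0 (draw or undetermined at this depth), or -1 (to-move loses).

ply 1, H at ..#/..#/... | H00=-1→###/..#/...; H10=+1→..#/###/...*; H20=-1→..#/..#/##.; H21=-1→..#/..#/.##
ply 2: ..#/###/... is terminal -1 (V); from ..#/..#/... depth 7

value(..#/..#/..., H) = +1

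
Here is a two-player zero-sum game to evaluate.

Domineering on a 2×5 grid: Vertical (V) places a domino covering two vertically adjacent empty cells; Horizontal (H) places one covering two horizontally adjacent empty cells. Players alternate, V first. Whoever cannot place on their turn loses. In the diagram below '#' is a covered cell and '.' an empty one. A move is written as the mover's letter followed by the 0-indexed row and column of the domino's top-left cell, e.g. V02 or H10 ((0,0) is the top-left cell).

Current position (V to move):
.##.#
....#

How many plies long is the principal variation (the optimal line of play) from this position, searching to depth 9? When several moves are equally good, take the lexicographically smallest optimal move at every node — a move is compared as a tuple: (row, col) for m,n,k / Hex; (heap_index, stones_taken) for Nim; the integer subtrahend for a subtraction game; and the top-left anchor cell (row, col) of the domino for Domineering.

PV length from [.##.#/....#]: 2 plies

[.##.#/....#] V move#1: V00:-1/###.#/#...#*, V03:-1/.####/...##
[###.#/#...#] H move#2: H11:-1/###.#/###.#, H12:+1/###.#/#.###*
[###.#/#.###] end (terminal -1, V#3); searched .##.#/....# to 9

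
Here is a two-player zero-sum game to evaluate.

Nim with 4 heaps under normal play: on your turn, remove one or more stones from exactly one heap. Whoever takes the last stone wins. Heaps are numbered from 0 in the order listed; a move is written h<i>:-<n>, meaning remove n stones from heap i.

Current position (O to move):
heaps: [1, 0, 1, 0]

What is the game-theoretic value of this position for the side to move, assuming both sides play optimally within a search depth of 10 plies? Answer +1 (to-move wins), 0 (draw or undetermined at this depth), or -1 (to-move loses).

[(1,0,1,0)] O move#1: h0:-1:-1/(0,0,1,0)*, h2:-1:-1/(1,0,0,0)
[(0,0,1,0)] X move#2: h2:-1:+1/(0,0,0,0)*
[(0,0,0,0)] end (terminal -1, O#3); searched (1,0,1,0) to 10

value((1,0,1,0), O) = -1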